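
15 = 15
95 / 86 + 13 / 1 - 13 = 95 / 86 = 1.10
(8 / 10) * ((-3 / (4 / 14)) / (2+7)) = -14 / 15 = -0.93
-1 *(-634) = 634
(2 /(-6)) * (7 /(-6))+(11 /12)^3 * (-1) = -659 /1728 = -0.38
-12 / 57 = -4 / 19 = -0.21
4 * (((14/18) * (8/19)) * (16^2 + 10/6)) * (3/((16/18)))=21644/19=1139.16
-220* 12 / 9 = -880 / 3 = -293.33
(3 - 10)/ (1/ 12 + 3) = -84/ 37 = -2.27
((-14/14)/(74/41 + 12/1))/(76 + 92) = -41/95088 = -0.00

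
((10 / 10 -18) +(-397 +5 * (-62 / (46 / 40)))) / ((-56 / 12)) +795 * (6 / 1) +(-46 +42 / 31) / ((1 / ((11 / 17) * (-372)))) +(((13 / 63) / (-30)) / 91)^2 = 1071930710094691 / 68437863900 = 15662.83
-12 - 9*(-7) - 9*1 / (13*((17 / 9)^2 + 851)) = 51.00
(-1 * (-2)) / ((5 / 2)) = 4 / 5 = 0.80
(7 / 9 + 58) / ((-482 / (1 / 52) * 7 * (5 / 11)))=-5819 / 7895160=-0.00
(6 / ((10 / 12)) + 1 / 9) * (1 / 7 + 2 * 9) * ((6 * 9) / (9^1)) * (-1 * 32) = -25467.73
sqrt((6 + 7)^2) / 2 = 13 / 2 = 6.50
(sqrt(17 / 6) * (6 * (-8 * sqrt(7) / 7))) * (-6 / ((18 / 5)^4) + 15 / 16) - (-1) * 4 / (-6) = -31555 * sqrt(714) / 30618 - 2 / 3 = -28.21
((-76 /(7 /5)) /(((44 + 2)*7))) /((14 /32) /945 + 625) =-410400 /1521451127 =-0.00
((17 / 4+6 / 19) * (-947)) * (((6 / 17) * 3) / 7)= -2957481 / 4522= -654.02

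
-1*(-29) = 29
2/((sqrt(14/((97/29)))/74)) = 74 * sqrt(39382)/203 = 72.34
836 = 836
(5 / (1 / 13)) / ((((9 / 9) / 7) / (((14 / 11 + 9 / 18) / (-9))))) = -5915 / 66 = -89.62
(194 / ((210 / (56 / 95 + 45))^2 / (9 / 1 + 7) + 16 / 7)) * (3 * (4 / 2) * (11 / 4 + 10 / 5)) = 2903895533532 / 1896988279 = 1530.79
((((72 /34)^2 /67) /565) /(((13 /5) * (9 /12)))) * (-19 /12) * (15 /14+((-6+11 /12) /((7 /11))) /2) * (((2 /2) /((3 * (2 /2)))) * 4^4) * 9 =42988032 /199109729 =0.22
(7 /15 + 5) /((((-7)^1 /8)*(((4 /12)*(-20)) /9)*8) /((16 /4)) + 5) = 369 /425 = 0.87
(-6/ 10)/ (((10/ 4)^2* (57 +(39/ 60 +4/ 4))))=-16/ 9775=-0.00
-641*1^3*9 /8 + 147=-4593 /8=-574.12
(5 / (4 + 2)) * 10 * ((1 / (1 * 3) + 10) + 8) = 1375 / 9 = 152.78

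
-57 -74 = -131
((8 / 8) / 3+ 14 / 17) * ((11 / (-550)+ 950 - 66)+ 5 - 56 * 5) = 1796491 / 2550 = 704.51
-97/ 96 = -1.01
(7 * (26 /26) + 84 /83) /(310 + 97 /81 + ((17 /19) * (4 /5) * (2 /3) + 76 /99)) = 56288925 /2195075021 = 0.03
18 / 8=2.25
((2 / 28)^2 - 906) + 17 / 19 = -905.10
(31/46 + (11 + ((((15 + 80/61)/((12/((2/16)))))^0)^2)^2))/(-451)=-53/1886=-0.03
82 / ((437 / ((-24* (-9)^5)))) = 116208432 / 437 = 265923.19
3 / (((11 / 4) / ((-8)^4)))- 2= 49130 / 11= 4466.36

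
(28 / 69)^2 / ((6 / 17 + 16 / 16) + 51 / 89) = 593096 / 6936777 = 0.09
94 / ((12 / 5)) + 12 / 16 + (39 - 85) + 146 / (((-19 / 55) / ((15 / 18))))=-27229 / 76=-358.28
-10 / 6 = -5 / 3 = -1.67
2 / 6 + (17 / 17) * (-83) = -248 / 3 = -82.67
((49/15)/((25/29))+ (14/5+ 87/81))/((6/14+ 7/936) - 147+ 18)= -18828992/315881625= -0.06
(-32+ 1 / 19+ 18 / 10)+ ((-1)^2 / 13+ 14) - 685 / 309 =-6978698 / 381615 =-18.29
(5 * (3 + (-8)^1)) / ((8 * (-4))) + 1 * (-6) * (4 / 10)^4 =12553 / 20000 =0.63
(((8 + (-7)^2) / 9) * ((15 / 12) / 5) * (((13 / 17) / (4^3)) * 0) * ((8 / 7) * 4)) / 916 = 0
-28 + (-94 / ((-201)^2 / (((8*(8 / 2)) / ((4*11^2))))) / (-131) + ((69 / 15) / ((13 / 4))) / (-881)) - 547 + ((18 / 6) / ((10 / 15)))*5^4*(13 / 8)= 2344275280242177383 / 586756661016240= 3995.31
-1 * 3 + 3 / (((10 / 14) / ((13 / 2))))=24.30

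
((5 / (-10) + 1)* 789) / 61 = 789 / 122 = 6.47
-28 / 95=-0.29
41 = 41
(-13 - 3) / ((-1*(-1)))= -16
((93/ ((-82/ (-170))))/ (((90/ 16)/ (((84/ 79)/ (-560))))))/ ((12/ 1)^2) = -527/ 1166040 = -0.00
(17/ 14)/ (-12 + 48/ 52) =-221/ 2016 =-0.11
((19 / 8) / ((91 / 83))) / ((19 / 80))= 9.12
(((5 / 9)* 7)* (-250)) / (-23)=8750 / 207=42.27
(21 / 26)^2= 441 / 676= 0.65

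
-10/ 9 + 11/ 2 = 79/ 18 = 4.39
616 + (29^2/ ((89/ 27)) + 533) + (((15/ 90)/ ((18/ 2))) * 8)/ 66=111346666/ 79299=1404.14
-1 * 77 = -77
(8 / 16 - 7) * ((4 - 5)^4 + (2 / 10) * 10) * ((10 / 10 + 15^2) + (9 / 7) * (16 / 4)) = -31551 / 7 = -4507.29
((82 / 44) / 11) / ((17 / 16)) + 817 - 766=105235 / 2057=51.16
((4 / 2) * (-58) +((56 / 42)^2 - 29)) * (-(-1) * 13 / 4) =-16757 / 36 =-465.47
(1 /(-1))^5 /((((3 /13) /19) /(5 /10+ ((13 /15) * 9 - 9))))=1729 /30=57.63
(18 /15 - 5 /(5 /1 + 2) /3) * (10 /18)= 101 /189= 0.53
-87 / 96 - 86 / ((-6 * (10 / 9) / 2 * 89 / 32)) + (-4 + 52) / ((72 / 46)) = 1667653 / 42720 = 39.04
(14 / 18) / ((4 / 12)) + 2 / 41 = 293 / 123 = 2.38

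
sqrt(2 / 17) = 0.34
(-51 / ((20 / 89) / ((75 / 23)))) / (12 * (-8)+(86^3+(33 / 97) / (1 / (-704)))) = -0.00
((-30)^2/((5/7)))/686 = 90/49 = 1.84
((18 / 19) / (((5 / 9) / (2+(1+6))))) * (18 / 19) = 26244 / 1805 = 14.54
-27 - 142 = -169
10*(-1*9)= -90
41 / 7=5.86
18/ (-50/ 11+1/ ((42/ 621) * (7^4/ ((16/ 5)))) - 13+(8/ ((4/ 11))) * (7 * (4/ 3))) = 49916790/ 520819543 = 0.10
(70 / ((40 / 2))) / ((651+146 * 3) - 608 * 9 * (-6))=7 / 67842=0.00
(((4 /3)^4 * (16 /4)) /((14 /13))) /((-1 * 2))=-3328 /567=-5.87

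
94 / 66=47 / 33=1.42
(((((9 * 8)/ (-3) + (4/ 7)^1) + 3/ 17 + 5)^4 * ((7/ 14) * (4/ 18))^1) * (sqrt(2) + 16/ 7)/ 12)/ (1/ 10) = 2060703592320 * sqrt(2)/ 200533921 + 32971257477120/ 1403737447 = 38020.77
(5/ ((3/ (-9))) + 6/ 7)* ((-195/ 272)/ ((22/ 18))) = 15795/ 1904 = 8.30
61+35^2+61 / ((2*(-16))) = 41091 / 32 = 1284.09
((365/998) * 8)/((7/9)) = 13140/3493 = 3.76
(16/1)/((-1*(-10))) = 8/5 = 1.60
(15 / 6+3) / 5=11 / 10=1.10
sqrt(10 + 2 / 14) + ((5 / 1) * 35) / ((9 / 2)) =sqrt(497) / 7 + 350 / 9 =42.07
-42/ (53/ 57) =-2394/ 53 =-45.17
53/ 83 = 0.64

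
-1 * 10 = -10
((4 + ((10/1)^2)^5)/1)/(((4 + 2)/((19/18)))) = 1759259259.96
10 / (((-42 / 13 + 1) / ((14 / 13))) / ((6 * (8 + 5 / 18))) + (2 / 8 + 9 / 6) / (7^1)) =41720 / 869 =48.01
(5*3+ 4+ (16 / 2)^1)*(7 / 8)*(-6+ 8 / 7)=-114.75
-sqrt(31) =-5.57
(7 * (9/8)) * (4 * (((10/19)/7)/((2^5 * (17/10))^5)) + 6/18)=74255295325521/28287731499008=2.63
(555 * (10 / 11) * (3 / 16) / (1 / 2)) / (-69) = -2775 / 1012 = -2.74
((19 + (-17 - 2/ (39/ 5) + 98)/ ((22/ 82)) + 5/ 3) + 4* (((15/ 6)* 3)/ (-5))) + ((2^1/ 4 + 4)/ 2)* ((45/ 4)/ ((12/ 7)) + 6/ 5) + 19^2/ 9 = 153697363/ 411840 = 373.20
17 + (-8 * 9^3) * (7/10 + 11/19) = -706973/95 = -7441.82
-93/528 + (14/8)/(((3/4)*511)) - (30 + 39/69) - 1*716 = -661991123/886512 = -746.74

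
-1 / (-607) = 1 / 607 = 0.00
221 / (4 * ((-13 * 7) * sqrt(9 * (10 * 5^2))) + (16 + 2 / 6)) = -1551420 * sqrt(10) / 383291657 - 663 / 54755951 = -0.01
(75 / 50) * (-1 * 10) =-15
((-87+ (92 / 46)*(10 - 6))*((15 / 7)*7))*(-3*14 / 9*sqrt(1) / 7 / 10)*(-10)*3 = -2370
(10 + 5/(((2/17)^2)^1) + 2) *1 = 1493/4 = 373.25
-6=-6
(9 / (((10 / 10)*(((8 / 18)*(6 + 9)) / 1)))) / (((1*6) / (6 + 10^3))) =4527 / 20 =226.35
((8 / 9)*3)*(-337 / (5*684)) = -674 / 2565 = -0.26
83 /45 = 1.84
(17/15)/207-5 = -15508/3105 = -4.99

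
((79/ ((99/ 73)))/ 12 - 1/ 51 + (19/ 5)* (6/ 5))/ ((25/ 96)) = 37947352/ 1051875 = 36.08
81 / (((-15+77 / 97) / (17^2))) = -2270673 / 1378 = -1647.80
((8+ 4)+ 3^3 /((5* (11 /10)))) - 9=87 /11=7.91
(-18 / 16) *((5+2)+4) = -99 / 8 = -12.38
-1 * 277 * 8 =-2216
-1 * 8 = -8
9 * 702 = 6318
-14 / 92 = -7 / 46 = -0.15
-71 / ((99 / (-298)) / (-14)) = -296212 / 99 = -2992.04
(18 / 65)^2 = 324 / 4225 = 0.08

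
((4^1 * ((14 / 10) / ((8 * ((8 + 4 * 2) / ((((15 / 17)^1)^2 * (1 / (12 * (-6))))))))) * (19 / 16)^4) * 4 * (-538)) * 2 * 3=3680916645 / 303038464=12.15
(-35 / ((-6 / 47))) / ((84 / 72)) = 235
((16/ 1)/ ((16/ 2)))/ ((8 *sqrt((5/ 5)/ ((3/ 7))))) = sqrt(21)/ 28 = 0.16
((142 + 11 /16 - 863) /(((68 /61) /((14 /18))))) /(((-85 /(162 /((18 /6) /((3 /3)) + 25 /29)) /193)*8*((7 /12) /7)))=21248086995 /295936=71799.60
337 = 337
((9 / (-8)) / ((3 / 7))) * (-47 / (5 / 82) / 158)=40467 / 3160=12.81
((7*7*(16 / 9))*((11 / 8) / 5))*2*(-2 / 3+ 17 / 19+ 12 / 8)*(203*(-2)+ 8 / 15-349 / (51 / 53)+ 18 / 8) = -27650796481 / 436050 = -63411.99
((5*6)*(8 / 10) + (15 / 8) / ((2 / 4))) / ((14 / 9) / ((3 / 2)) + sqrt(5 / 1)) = -20979 / 2861 + 80919*sqrt(5) / 11444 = 8.48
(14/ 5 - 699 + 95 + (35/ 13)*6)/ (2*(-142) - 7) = 12676/ 6305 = 2.01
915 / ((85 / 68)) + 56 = 788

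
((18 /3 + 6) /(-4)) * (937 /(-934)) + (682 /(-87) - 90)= -7705651 /81258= -94.83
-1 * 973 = -973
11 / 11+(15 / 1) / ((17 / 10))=167 / 17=9.82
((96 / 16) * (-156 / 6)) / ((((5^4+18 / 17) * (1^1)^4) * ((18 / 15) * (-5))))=442 / 10643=0.04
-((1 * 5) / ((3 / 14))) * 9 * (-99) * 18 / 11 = 34020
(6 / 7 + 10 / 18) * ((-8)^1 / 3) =-712 / 189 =-3.77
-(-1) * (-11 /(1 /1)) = -11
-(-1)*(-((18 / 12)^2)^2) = -81 / 16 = -5.06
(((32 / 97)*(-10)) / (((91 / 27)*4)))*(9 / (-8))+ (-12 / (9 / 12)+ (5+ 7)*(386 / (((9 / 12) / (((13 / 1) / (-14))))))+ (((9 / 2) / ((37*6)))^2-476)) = -1203888400909 / 193346608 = -6226.58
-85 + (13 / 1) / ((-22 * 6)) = -11233 / 132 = -85.10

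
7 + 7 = 14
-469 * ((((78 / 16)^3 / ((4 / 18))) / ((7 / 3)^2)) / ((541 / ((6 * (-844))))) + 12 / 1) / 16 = 201049932621 / 7755776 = 25922.61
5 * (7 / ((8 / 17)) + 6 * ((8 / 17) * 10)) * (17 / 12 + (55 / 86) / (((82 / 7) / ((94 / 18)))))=9653215 / 26316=366.82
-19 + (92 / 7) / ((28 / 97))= 1300 / 49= 26.53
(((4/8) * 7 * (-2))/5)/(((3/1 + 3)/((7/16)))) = -49/480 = -0.10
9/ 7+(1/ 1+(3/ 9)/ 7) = 7/ 3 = 2.33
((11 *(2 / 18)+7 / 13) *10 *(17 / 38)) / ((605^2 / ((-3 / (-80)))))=1751 / 2169796200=0.00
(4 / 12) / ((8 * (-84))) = -0.00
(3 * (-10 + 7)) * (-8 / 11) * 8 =576 / 11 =52.36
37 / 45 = 0.82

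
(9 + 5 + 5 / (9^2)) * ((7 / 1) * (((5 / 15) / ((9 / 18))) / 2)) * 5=39865 / 243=164.05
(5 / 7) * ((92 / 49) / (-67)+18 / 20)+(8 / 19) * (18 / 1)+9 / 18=3799540 / 436639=8.70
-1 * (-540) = 540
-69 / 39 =-23 / 13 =-1.77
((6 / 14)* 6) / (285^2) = 2 / 63175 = 0.00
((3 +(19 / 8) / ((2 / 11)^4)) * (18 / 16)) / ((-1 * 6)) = -835689 / 2048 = -408.05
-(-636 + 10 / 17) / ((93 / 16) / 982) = 169721024 / 1581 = 107350.43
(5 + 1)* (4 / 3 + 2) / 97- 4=-368 / 97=-3.79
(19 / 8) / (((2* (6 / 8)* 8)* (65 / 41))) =779 / 6240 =0.12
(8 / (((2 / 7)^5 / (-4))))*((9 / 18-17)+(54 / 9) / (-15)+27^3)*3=-9915844281 / 10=-991584428.10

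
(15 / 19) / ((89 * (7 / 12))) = 180 / 11837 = 0.02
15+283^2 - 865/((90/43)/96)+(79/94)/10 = 114010957/2820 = 40429.42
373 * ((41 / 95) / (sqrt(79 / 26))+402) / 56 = 15293 * sqrt(2054) / 420280+74973 / 28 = 2679.26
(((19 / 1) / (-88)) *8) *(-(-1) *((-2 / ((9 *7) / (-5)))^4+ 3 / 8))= -899438777 / 1386260568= -0.65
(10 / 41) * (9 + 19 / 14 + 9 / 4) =1765 / 574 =3.07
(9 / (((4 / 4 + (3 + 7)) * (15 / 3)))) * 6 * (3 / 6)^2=27 / 110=0.25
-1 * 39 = -39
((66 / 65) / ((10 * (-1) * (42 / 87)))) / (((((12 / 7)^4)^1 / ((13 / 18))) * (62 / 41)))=-4486097 / 385689600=-0.01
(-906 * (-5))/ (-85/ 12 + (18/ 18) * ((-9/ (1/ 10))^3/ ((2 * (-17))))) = 184824/ 874511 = 0.21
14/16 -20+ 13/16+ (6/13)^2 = -48941/2704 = -18.10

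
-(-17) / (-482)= -0.04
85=85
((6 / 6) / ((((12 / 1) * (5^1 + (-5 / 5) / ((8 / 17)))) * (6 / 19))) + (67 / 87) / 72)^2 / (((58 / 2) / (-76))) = -4142099275 / 150486373584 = -0.03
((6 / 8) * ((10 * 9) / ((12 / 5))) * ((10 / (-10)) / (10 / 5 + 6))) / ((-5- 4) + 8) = 225 / 64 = 3.52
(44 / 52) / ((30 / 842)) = 4631 / 195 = 23.75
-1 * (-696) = 696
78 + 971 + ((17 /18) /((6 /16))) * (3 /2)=9475 /9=1052.78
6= 6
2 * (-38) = -76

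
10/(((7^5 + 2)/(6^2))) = 120/5603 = 0.02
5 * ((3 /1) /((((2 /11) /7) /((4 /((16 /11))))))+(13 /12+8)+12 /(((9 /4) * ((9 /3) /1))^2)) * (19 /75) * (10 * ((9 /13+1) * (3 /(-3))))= -132847297 /18954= -7008.93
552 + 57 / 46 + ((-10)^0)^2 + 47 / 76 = 969891 / 1748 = 554.86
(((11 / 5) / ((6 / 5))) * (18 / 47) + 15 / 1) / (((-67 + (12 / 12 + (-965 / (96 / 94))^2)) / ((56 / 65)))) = 95219712 / 6283902700855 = 0.00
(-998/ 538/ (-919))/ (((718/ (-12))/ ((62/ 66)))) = -30938/ 976236239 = -0.00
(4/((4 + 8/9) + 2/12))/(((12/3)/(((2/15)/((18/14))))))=4/195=0.02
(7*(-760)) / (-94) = 2660 / 47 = 56.60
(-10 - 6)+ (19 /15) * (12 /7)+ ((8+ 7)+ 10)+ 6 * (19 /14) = 676 /35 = 19.31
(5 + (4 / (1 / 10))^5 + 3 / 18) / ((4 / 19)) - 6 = 11673600445 / 24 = 486400018.54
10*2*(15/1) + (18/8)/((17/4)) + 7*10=6299/17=370.53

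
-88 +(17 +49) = -22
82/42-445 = -9304/21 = -443.05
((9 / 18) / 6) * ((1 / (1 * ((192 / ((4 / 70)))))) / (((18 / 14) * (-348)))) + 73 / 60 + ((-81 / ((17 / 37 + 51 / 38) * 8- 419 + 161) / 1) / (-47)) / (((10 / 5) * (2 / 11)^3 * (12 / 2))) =1.12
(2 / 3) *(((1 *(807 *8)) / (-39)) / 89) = -4304 / 3471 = -1.24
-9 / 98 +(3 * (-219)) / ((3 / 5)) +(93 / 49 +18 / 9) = -106937 / 98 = -1091.19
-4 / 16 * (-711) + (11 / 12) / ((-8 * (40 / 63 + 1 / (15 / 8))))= 2092029 / 11776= 177.65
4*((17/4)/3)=5.67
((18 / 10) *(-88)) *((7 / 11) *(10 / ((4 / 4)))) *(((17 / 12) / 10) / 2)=-357 / 5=-71.40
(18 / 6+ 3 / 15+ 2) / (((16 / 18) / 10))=117 / 2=58.50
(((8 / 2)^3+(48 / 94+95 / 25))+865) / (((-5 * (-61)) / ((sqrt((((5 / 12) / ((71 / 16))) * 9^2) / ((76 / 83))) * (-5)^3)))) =-3289920 * sqrt(1679505) / 3867583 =-1102.39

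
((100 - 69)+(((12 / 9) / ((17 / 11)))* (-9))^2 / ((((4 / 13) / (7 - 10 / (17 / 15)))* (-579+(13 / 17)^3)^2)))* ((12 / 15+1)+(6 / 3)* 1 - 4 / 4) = 876585614931656 / 10099260381125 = 86.80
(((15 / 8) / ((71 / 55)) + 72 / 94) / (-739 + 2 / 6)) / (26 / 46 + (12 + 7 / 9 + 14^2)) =-36777483 / 2563567332224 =-0.00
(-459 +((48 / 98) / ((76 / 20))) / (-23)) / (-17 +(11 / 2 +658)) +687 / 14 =892655807 / 18458006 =48.36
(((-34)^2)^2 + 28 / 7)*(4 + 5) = 12027060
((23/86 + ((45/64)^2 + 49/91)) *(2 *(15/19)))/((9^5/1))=14886115/428140836864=0.00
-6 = -6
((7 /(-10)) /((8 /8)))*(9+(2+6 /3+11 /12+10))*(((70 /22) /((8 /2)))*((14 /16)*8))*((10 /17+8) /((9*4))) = -7186193 /323136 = -22.24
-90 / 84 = -15 / 14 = -1.07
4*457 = 1828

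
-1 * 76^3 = -438976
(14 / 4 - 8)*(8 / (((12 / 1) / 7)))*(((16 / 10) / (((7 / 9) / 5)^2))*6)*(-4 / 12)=19440 / 7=2777.14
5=5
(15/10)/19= 3/38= 0.08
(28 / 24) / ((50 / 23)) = 161 / 300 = 0.54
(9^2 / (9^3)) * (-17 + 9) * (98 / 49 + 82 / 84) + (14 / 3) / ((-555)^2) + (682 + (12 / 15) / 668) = 81541078769 / 120027075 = 679.36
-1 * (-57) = 57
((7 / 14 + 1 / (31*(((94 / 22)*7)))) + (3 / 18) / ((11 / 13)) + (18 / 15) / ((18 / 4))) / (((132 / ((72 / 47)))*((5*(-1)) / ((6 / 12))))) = -1623456 / 1450042825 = -0.00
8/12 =2/3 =0.67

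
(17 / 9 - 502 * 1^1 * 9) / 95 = -47.54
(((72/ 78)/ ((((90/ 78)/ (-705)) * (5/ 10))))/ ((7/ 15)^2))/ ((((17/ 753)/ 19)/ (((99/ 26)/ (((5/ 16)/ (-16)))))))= 9202701911040/ 10829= 849820104.45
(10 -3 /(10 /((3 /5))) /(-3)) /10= 503 /500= 1.01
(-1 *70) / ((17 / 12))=-840 / 17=-49.41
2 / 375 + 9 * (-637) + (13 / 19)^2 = -776040778 / 135375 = -5732.53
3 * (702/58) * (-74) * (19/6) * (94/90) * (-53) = 68295747/145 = 471005.15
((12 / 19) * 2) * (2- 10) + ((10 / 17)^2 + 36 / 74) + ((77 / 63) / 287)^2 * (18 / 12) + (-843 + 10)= -761138097378647 / 903671781642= -842.27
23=23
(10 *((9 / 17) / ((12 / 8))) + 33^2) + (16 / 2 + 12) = 18913 / 17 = 1112.53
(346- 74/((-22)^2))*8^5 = 1371258880/121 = 11332718.02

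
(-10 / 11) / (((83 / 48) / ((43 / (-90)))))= 688 / 2739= 0.25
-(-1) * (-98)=-98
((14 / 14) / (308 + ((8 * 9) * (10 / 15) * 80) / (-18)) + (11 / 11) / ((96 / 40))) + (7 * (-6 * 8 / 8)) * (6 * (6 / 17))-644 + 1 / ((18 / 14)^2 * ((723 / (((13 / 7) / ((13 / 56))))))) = -732.51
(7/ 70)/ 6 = 1/ 60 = 0.02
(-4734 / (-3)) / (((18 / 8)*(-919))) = -2104 / 2757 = -0.76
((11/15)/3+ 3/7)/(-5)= -212/1575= -0.13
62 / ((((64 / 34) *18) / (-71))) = -37417 / 288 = -129.92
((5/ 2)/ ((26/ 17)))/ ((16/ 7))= 595/ 832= 0.72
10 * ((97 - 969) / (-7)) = 8720 / 7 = 1245.71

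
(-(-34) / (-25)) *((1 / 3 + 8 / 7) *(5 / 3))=-1054 / 315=-3.35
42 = 42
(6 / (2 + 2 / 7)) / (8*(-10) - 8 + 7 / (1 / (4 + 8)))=-0.66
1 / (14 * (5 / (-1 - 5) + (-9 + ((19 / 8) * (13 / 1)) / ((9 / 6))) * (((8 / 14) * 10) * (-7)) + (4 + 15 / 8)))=-12 / 76993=-0.00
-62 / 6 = -31 / 3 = -10.33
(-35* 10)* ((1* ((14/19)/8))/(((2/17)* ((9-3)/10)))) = -104125/228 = -456.69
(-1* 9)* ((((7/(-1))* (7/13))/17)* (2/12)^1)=0.33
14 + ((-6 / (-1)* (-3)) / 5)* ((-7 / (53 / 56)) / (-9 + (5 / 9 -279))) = 9534266 / 685555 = 13.91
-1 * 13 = -13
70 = 70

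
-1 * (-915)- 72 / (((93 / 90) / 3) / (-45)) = 319965 / 31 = 10321.45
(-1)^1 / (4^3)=-1 / 64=-0.02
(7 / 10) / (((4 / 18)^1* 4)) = 63 / 80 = 0.79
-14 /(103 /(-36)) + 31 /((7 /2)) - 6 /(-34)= 170701 /12257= 13.93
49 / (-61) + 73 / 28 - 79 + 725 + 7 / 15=16608691 / 25620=648.27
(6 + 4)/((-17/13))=-130/17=-7.65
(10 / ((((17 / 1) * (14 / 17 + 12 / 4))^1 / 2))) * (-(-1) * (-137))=-548 / 13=-42.15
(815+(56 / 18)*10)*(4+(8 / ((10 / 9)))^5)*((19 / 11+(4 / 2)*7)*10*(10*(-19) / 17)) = -1211049441609104 / 42075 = -28783112100.04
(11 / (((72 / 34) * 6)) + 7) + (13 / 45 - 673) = -718033 / 1080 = -664.85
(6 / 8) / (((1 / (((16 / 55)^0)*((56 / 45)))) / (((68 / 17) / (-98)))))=-0.04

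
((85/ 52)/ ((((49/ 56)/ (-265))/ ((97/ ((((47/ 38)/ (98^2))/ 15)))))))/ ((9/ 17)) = -19365252466000/ 1833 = -10564785851.61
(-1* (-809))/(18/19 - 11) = -15371/191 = -80.48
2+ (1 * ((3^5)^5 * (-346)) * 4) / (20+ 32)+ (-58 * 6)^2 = -293161857292900 / 13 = -22550912099453.85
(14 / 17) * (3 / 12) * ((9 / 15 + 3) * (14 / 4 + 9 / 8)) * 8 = 2331 / 85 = 27.42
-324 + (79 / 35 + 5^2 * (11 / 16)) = -304.56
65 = 65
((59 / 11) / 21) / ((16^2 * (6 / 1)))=59 / 354816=0.00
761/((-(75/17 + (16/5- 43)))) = 64685/3008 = 21.50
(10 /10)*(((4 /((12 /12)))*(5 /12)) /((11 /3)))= 5 /11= 0.45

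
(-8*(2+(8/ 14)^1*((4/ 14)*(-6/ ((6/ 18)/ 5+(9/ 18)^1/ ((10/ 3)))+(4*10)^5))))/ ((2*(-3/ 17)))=724172690792/ 1911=378949602.72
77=77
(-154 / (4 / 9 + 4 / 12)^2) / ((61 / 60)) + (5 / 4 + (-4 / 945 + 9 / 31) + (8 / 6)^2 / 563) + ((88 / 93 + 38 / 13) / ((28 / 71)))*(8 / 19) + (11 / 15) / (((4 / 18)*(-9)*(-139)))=-4830409409919059 / 19738104186060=-244.73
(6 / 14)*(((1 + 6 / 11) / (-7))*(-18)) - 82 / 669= 569944 / 360591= 1.58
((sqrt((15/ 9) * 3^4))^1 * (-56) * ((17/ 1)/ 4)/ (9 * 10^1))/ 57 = -119 * sqrt(15)/ 855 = -0.54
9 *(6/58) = 27/29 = 0.93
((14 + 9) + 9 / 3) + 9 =35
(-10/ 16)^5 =-3125/ 32768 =-0.10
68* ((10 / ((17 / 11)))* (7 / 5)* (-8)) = -4928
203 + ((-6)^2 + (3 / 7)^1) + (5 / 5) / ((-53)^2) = 4707891 / 19663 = 239.43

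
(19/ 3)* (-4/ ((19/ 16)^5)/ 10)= -2097152/ 1954815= -1.07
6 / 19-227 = -4307 / 19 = -226.68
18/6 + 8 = 11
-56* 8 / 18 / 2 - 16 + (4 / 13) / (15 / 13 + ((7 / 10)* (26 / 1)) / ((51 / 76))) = -23986468 / 843597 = -28.43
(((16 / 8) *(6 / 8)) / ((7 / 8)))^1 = 12 / 7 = 1.71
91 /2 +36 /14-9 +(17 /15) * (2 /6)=24853 /630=39.45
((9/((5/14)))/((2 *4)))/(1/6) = 189/10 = 18.90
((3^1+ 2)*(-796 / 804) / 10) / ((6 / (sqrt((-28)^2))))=-1393 / 603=-2.31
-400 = -400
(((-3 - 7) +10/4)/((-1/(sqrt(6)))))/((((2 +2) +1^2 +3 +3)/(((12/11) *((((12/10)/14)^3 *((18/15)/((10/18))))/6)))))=4374 *sqrt(6)/25939375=0.00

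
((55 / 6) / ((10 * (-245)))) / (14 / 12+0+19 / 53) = -583 / 237650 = -0.00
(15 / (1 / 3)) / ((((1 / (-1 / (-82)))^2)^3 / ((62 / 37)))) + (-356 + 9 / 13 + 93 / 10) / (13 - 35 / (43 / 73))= 1359760488978422069 / 182418443171292640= 7.45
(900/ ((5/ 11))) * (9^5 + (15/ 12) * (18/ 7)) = 818463690/ 7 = 116923384.29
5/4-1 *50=-195/4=-48.75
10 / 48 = 0.21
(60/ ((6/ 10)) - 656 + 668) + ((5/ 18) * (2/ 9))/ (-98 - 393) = 4454347/ 39771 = 112.00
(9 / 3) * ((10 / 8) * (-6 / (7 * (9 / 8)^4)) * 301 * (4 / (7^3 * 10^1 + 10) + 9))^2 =9852756.40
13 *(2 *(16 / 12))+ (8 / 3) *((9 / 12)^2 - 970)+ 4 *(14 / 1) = -4989 / 2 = -2494.50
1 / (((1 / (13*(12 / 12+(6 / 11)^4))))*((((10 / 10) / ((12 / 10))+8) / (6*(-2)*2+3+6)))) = -18646290 / 775973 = -24.03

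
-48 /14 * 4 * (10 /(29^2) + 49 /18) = -662224 /17661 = -37.50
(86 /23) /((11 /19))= 1634 /253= 6.46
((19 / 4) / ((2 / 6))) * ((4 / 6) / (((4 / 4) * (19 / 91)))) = 45.50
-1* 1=-1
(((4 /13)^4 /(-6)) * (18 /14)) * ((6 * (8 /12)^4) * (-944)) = 3866624 /1799343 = 2.15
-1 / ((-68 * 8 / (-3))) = -0.01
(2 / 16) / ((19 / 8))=1 / 19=0.05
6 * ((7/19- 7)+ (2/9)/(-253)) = -573880/14421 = -39.79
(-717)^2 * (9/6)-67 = 1542133/2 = 771066.50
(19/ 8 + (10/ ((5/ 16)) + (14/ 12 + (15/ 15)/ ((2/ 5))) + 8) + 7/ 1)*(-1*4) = -1273/ 6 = -212.17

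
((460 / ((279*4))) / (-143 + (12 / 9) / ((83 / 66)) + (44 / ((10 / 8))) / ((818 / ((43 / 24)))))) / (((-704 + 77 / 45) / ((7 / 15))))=136636675 / 70770255666968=0.00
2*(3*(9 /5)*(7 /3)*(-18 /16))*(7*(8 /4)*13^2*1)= -670761 /10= -67076.10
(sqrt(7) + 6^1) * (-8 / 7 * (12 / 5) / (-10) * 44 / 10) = 10.43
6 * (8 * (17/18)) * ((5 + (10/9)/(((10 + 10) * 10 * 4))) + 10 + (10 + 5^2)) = 612017/270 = 2266.73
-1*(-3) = 3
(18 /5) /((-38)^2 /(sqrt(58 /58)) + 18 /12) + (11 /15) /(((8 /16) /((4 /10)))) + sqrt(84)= 127744 /216825 + 2*sqrt(21)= 9.75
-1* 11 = -11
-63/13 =-4.85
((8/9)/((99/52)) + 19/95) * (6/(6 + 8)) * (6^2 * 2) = 20.58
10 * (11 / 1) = 110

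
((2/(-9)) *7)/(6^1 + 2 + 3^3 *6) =-7/765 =-0.01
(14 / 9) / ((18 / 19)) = 133 / 81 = 1.64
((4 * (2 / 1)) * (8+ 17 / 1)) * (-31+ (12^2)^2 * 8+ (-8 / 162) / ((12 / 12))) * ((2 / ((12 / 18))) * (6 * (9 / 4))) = 1343441300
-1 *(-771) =771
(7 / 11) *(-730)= -5110 / 11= -464.55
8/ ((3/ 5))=40/ 3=13.33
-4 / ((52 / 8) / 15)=-120 / 13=-9.23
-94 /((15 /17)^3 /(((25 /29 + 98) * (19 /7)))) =-25156829806 /685125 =-36718.60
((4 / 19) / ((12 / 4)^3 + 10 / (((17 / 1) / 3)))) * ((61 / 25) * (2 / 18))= 4148 / 2090475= 0.00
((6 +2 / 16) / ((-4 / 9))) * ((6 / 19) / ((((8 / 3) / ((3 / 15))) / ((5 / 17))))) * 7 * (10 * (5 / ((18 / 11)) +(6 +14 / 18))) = -2731995 / 41344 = -66.08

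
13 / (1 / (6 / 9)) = 26 / 3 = 8.67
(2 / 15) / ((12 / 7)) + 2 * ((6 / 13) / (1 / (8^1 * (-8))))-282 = -398969 / 1170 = -341.00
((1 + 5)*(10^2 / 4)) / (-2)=-75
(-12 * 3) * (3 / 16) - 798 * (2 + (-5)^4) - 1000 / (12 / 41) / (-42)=-126068393 / 252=-500271.40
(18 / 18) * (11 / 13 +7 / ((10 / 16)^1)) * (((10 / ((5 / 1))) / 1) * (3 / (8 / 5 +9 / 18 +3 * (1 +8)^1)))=3132 / 1261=2.48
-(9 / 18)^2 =-1 / 4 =-0.25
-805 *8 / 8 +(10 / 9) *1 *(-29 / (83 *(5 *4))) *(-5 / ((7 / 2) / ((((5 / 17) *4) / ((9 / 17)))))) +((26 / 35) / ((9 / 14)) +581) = -52421912 / 235305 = -222.78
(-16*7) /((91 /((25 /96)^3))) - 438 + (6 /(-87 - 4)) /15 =-438.03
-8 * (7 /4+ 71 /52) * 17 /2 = -2754 /13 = -211.85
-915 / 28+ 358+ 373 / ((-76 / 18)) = 236.98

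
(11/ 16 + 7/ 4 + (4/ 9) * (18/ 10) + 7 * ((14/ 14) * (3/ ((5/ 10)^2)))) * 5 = 6979/ 16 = 436.19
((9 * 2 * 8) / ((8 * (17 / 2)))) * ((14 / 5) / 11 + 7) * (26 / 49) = 53352 / 6545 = 8.15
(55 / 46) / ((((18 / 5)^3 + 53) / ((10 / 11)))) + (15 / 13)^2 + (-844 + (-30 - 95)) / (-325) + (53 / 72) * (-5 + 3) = 124267260737 / 43578323100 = 2.85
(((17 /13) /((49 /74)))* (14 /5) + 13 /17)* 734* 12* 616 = 37737488448 /1105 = 34151573.26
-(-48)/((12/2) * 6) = 4/3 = 1.33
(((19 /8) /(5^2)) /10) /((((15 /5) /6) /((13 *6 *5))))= 741 /100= 7.41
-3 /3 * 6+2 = -4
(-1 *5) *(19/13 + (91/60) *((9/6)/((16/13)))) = -27539/1664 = -16.55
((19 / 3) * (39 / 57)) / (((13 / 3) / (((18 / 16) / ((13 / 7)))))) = 63 / 104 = 0.61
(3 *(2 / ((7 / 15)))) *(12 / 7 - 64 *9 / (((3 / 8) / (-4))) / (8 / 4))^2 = 41664443040 / 343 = 121470679.42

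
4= 4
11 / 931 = 0.01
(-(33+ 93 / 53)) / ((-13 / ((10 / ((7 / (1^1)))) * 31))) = 118.40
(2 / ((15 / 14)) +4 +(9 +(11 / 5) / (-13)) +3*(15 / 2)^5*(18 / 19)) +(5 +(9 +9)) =67482.19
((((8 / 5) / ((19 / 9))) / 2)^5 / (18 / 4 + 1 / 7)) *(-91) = -5925685248 / 38689046875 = -0.15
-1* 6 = -6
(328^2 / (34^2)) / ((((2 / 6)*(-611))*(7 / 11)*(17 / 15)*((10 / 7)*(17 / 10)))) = -13313520 / 51031331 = -0.26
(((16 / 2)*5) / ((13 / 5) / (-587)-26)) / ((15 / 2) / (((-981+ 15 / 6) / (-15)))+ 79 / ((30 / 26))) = -293500 / 13085891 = -0.02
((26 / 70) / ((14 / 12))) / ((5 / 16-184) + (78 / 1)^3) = 1248 / 1859523785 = 0.00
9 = 9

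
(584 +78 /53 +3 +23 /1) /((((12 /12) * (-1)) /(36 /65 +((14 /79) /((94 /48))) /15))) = -4379098592 /12791285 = -342.35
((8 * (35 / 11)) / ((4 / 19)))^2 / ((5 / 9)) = 3184020 / 121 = 26314.21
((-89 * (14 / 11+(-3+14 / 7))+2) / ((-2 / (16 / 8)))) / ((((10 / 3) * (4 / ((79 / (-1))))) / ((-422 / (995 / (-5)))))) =-2450343 / 8756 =-279.85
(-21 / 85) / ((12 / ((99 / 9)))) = -77 / 340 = -0.23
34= 34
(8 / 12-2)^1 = -4 / 3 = -1.33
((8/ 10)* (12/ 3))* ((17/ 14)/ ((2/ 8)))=544/ 35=15.54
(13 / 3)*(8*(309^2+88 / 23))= 228399704 / 69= 3310140.64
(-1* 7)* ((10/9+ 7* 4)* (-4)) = 7336/9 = 815.11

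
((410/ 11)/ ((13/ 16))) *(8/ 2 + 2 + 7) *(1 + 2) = 19680/ 11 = 1789.09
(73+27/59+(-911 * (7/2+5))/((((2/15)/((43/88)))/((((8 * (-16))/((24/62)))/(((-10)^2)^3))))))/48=10752806089/6230400000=1.73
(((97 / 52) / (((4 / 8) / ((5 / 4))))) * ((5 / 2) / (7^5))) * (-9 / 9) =-2425 / 3495856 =-0.00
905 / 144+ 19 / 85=79661 / 12240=6.51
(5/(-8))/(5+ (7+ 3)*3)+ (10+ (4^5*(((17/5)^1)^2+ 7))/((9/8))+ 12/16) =212996153/12600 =16904.46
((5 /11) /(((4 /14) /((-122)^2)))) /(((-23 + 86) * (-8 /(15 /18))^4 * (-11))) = -11628125 /2890432512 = -0.00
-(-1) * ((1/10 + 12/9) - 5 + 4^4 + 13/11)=83693/330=253.62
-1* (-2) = 2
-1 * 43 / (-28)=43 / 28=1.54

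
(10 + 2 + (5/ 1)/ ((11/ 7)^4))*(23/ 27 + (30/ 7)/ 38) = 650182408/ 52575831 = 12.37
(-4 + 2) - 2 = -4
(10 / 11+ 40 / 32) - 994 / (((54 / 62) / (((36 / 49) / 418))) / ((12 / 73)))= 781491 / 427196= 1.83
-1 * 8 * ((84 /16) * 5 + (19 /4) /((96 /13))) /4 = -10327 /192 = -53.79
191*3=573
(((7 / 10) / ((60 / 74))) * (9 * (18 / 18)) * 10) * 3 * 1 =2331 / 10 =233.10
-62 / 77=-0.81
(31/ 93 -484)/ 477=-1451/ 1431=-1.01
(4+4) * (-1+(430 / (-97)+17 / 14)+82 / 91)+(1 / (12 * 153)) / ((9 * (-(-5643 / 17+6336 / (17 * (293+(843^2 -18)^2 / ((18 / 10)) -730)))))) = -6437716943630078603785 / 242558895711778223292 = -26.54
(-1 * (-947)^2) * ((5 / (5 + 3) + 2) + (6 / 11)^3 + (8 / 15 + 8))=-1621546360361 / 159720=-10152431.51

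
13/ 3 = 4.33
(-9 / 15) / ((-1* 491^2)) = 3 / 1205405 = 0.00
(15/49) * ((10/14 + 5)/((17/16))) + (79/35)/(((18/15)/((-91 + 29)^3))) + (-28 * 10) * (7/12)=-7844653738/17493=-448445.31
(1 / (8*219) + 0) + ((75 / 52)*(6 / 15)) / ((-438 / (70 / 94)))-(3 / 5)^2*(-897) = 322.92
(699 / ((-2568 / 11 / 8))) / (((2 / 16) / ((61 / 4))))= -312686 / 107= -2922.30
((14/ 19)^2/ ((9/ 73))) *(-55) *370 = -291167800/ 3249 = -89617.67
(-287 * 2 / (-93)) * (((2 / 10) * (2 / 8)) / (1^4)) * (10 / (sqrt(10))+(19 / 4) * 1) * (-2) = -5453 / 1860 - 287 * sqrt(10) / 465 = -4.88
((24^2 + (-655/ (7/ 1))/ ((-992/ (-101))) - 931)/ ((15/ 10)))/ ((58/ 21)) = -2531275/ 28768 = -87.99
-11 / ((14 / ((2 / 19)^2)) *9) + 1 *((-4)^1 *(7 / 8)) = -159245 / 45486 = -3.50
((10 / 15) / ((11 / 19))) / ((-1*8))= -19 / 132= -0.14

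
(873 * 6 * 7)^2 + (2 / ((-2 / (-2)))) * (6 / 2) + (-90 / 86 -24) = 57809008089 / 43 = 1344395536.95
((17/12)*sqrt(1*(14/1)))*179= 3043*sqrt(14)/12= 948.82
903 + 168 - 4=1067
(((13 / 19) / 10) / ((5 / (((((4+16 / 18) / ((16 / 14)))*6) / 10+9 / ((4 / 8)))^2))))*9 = 4948957 / 95000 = 52.09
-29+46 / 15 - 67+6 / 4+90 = -43 / 30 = -1.43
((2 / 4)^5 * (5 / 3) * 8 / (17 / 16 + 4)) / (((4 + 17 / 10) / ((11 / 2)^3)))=33275 / 13851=2.40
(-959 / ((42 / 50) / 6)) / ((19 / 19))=-6850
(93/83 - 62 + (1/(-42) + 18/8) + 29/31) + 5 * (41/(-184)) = -584911723/9942072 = -58.83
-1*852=-852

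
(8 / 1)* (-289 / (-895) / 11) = 2312 / 9845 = 0.23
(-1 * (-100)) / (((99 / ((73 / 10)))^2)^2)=28398241 / 9605960100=0.00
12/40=3/10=0.30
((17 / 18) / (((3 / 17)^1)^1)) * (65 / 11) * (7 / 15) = 26299 / 1782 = 14.76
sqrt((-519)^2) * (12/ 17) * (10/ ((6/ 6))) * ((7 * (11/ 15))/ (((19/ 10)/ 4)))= 12788160/ 323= 39591.83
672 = 672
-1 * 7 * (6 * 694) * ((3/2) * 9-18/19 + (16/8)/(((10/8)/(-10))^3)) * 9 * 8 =40330921680/19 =2122680088.42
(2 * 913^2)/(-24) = -833569/12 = -69464.08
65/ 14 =4.64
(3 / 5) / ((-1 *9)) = -1 / 15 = -0.07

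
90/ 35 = 18/ 7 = 2.57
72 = 72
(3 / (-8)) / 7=-3 / 56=-0.05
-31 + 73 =42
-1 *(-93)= 93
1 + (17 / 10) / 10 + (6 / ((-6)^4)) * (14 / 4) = 1.19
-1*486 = -486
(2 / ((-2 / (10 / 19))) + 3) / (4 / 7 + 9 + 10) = 329 / 2603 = 0.13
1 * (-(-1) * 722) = 722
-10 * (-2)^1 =20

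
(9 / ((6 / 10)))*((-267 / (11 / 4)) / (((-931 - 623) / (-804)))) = -2146680 / 2849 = -753.49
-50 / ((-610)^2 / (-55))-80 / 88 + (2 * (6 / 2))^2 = 2873217 / 81862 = 35.10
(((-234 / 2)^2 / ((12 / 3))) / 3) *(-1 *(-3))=13689 / 4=3422.25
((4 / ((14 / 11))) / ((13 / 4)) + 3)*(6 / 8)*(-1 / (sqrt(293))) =-1083*sqrt(293) / 106652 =-0.17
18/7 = 2.57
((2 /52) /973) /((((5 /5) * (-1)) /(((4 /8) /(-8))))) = 1 /404768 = 0.00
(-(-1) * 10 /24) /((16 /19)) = 95 /192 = 0.49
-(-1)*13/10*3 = 39/10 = 3.90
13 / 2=6.50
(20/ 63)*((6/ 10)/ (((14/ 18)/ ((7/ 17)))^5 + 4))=78732/ 11592371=0.01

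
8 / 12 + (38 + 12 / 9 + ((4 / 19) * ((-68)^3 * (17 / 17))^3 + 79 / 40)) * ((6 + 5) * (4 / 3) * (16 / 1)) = -1313119116521176663646 / 855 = -1535811832188510717.71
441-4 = 437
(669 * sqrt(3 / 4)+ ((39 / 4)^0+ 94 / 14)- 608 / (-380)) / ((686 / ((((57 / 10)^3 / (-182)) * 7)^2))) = 5590320901587 / 8115380000000+ 22944323209581 * sqrt(3) / 927472000000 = 43.54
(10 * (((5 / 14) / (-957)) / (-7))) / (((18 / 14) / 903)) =1075 / 2871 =0.37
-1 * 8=-8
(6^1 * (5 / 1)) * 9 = 270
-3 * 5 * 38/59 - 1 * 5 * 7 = -2635/59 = -44.66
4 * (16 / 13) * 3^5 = 15552 / 13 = 1196.31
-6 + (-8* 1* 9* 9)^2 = 419898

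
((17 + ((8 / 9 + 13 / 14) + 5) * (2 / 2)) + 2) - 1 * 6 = 2497 / 126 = 19.82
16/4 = 4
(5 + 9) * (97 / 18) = 679 / 9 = 75.44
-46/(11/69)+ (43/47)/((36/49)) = -5347231/18612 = -287.30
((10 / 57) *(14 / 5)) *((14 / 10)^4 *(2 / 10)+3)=1.85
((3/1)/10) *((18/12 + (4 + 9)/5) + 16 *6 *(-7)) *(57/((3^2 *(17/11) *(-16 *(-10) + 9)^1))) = -1395911/287300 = -4.86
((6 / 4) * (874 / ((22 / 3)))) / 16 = 3933 / 352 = 11.17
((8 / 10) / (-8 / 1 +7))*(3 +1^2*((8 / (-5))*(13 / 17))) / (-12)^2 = -151 / 15300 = -0.01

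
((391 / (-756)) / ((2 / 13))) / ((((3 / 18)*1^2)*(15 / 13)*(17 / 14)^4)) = -5332964 / 663255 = -8.04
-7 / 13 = -0.54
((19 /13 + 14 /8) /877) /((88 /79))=13193 /4013152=0.00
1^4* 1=1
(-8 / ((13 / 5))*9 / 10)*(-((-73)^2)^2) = 1022336676 / 13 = 78641282.77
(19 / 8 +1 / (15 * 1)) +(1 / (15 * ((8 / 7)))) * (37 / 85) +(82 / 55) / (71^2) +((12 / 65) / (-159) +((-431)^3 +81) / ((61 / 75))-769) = -195004011972441083407 / 1980967567150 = -98438770.63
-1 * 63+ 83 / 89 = -5524 / 89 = -62.07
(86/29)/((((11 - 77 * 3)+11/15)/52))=-5160/7337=-0.70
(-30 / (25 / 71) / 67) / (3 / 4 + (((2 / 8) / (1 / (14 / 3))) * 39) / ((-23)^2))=-901416 / 592615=-1.52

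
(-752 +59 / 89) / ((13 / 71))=-4103.46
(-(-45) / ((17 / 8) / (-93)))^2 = 3878582.70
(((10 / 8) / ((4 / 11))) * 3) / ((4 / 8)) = 165 / 8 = 20.62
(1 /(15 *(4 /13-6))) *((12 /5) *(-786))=20436 /925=22.09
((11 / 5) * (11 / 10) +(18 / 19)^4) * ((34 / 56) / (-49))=-357299897 / 8940020600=-0.04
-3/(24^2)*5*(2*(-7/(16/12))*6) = 105/64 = 1.64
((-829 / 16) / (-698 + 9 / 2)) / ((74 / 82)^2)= 0.09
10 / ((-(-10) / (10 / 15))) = 2 / 3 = 0.67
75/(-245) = -0.31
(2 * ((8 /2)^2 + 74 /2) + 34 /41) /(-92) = -1095 /943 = -1.16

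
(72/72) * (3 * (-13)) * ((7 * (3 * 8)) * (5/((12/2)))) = -5460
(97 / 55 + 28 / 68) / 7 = 2034 / 6545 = 0.31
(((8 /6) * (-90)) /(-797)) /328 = 15 /32677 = 0.00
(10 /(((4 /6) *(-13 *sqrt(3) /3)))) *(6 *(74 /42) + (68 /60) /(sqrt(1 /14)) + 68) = sqrt(3) *(-8250 - 119 *sqrt(14)) /91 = -165.50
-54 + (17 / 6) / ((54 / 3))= -5815 / 108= -53.84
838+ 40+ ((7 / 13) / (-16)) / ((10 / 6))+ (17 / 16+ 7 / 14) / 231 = 105463747 / 120120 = 877.99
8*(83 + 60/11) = 7784/11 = 707.64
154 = 154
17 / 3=5.67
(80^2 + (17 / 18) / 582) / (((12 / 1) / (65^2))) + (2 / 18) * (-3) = 283271069921 / 125712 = 2253333.57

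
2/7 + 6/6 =1.29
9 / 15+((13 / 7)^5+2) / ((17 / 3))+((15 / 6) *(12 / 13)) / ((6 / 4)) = 118671806 / 18571735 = 6.39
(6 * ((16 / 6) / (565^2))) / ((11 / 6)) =96 / 3511475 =0.00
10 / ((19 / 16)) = 160 / 19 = 8.42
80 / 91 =0.88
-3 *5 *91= -1365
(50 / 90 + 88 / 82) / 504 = 601 / 185976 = 0.00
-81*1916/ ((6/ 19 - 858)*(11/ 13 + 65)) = 3194451/ 1162448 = 2.75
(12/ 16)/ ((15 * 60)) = 1/ 1200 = 0.00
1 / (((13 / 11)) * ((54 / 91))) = 77 / 54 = 1.43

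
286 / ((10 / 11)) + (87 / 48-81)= 18833 / 80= 235.41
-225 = -225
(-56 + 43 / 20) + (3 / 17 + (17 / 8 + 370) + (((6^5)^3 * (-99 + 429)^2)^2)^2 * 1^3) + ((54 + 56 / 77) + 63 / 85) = 51414798714048220748350303281509376210007547686299396281991168002796921 / 7480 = 6873636191717676570635067000000000000000000000000000000000000000000.00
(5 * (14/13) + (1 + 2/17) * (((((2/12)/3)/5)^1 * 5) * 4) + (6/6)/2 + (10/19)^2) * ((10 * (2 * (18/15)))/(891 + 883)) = 18410234/212297241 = 0.09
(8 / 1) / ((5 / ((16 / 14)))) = 64 / 35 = 1.83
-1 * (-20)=20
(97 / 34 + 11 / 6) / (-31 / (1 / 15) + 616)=239 / 7701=0.03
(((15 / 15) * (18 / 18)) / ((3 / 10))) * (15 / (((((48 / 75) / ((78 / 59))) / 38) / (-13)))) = -51022.25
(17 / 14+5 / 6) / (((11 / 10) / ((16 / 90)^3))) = 44032 / 4209975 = 0.01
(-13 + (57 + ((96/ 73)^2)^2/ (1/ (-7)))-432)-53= -461.94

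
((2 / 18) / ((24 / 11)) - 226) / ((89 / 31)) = -1512955 / 19224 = -78.70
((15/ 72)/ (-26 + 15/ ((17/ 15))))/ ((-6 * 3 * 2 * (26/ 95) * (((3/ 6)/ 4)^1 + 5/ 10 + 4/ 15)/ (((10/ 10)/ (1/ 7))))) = 40375/ 3104712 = 0.01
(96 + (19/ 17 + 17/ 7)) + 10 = 13036/ 119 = 109.55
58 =58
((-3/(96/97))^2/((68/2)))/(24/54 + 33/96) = 84681/246976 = 0.34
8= 8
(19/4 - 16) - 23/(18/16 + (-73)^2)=-1919581/170564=-11.25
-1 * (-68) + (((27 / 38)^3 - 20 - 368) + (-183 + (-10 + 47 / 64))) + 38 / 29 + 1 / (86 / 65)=-279088397533 / 547403072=-509.84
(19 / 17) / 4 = 19 / 68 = 0.28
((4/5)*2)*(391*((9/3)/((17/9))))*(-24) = -119232/5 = -23846.40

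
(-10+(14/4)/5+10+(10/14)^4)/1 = 23057/24010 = 0.96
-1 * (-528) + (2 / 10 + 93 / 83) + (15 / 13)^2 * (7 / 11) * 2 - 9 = 402726697 / 771485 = 522.01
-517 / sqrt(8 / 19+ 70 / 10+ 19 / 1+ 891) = -17.07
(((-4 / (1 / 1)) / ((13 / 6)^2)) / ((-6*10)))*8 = 96 / 845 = 0.11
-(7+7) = -14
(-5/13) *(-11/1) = 55/13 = 4.23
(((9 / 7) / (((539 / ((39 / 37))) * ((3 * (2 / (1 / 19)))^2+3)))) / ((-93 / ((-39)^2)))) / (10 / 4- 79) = 0.00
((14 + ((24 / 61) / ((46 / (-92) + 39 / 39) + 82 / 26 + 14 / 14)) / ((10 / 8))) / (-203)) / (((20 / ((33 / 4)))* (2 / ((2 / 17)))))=-778749 / 463124200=-0.00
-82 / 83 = -0.99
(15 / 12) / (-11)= -5 / 44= -0.11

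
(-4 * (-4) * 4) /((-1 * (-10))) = 32 /5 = 6.40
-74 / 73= -1.01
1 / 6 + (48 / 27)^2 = 539 / 162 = 3.33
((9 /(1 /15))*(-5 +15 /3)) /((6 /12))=0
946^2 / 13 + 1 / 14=12528837 / 182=68839.76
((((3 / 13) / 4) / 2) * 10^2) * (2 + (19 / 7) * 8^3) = 365325 / 91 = 4014.56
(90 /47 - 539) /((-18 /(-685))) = -17291455 /846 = -20439.07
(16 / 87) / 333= 16 / 28971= 0.00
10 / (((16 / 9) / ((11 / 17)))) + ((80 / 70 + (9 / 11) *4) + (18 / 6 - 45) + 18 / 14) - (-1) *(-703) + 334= -4206173 / 10472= -401.66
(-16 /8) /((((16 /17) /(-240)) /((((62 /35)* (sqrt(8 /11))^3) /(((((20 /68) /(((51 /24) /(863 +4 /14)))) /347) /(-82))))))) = -104007109488* sqrt(22) /3656015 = -133433.97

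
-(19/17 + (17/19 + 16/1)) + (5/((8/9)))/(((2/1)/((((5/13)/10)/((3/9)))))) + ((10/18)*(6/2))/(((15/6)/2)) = -6592577/403104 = -16.35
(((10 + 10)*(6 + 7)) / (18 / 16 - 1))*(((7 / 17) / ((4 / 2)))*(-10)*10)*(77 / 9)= -56056000 / 153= -366379.08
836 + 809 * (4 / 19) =19120 / 19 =1006.32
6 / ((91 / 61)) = 4.02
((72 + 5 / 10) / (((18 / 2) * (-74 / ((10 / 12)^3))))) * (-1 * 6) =0.38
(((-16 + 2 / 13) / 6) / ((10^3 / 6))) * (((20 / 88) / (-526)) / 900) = 103 / 13539240000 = 0.00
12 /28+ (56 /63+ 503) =31772 /63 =504.32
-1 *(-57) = 57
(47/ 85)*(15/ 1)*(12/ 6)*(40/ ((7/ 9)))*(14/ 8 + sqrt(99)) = 25380/ 17 + 304560*sqrt(11)/ 119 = 9981.27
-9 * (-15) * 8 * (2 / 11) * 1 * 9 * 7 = 136080 / 11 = 12370.91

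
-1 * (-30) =30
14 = 14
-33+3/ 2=-63/ 2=-31.50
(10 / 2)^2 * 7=175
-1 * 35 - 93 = -128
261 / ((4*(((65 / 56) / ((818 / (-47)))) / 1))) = -978.39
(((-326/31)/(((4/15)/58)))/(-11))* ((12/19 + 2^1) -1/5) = 297801/589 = 505.60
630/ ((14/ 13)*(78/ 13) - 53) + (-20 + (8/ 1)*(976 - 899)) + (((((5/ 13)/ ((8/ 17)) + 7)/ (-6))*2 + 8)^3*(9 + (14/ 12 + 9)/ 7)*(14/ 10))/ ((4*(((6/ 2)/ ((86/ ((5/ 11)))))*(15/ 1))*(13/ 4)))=293126370238261/ 221176384000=1325.31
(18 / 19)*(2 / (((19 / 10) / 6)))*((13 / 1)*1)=28080 / 361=77.78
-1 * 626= -626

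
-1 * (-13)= 13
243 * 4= 972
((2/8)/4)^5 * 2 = 1/524288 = 0.00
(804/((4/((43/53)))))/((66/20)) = 28810/583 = 49.42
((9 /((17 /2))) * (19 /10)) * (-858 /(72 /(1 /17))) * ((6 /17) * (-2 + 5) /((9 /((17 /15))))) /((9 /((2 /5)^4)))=-21736 /40640625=-0.00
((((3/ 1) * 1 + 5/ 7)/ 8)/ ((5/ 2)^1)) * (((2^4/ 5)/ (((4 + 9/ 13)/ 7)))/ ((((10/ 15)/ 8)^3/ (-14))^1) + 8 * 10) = -228794488/ 10675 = -21432.74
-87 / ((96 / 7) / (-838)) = 85057 / 16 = 5316.06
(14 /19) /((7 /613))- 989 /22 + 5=10271 /418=24.57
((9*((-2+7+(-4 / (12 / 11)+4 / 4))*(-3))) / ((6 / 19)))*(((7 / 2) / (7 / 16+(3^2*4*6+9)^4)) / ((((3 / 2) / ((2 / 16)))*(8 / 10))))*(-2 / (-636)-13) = 19239115 / 52159950008904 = 0.00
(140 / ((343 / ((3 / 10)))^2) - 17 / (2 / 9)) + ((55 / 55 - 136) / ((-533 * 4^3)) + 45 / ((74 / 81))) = -2889103621239 / 106064271040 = -27.24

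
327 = 327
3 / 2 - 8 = -13 / 2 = -6.50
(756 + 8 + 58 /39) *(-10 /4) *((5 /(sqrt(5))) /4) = -74635 *sqrt(5) /156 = -1069.80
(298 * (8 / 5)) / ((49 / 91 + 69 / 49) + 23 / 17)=25816336 / 178655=144.50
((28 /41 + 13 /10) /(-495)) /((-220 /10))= 271 /1488300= 0.00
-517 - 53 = -570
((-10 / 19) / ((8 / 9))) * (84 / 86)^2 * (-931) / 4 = 972405 / 7396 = 131.48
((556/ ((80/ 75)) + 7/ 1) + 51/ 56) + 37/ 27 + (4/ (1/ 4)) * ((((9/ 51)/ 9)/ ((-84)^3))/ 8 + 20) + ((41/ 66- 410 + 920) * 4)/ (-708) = 8314523489099/ 9808954848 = 847.65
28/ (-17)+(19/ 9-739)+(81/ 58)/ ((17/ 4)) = -3275426/ 4437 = -738.21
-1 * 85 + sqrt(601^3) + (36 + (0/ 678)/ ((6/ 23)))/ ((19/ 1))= -1579/ 19 + 601 * sqrt(601)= 14650.59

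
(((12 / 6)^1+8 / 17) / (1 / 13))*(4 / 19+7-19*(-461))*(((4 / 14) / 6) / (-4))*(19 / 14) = -154661 / 34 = -4548.85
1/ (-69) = -1/ 69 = -0.01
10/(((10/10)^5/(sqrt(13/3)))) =10*sqrt(39)/3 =20.82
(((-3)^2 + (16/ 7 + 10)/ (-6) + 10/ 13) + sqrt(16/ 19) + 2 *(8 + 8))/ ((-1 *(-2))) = 20.32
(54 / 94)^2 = 729 / 2209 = 0.33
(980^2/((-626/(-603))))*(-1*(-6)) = 1737363600/313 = 5550682.43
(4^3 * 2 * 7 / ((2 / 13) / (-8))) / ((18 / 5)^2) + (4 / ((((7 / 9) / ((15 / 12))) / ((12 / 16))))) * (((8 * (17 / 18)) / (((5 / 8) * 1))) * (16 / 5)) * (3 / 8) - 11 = -10024897 / 2835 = -3536.12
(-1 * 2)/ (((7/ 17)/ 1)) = -34/ 7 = -4.86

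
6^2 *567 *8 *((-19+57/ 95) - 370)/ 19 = -317120832/ 95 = -3338114.02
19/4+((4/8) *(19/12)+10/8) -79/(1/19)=-35861/24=-1494.21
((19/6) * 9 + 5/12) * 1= 347/12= 28.92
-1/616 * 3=-3/616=-0.00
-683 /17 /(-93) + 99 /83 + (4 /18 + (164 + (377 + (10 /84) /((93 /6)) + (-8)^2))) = 606.85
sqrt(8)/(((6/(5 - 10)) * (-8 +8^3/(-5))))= 25 * sqrt(2)/1656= 0.02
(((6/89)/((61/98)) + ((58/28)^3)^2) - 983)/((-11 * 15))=671803714565/122633552832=5.48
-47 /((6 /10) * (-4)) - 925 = -10865 /12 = -905.42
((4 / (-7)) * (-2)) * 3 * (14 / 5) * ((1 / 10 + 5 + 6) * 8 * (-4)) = -85248 / 25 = -3409.92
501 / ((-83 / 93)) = -46593 / 83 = -561.36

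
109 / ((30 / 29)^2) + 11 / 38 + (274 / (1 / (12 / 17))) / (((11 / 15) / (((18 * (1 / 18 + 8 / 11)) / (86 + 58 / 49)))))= 453212518003 / 3130548300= 144.77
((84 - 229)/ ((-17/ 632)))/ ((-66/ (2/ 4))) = -40.84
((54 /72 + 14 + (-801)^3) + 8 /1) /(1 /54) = -55503616851 /2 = -27751808425.50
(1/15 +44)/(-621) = -661/9315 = -0.07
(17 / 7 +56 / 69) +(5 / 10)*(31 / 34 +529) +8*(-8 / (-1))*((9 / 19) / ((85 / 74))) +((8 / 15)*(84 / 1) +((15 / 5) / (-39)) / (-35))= 1966640807 / 5794620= 339.39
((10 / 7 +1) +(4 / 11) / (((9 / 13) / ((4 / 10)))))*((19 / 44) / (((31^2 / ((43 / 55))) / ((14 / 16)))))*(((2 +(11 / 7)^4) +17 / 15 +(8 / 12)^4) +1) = 75751249907929 / 8955320283756000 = 0.01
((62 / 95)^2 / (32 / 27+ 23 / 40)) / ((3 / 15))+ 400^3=64000001.21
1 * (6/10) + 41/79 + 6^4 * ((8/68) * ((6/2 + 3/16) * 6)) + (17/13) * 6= 15019696/5135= 2924.97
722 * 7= 5054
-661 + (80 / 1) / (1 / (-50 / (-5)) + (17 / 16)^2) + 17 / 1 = -910612 / 1573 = -578.90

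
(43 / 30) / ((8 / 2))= 43 / 120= 0.36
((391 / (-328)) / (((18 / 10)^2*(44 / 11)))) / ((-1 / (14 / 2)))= 68425 / 106272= 0.64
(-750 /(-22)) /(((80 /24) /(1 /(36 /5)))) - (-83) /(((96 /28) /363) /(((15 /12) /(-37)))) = -3848055 /13024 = -295.46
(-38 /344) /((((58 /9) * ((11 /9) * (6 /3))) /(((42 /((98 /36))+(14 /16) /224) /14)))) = -42561045 /5506113536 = -0.01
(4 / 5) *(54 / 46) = 108 / 115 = 0.94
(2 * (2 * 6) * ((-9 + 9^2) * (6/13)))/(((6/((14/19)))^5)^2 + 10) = 2928703381632/4706433345661368607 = 0.00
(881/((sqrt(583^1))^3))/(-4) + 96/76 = 24/19 - 881 *sqrt(583)/1359556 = 1.25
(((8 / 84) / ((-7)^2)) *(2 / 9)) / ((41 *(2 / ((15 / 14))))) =5 / 885969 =0.00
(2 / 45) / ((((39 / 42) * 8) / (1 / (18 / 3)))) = 7 / 7020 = 0.00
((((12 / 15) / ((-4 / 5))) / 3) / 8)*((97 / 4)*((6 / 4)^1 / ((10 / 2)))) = -97 / 320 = -0.30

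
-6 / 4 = -3 / 2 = -1.50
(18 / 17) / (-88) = -9 / 748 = -0.01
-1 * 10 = -10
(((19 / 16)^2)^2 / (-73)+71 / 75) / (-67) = -329899013 / 24040243200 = -0.01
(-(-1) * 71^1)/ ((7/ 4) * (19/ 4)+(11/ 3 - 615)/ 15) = -720/ 329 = -2.19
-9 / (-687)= 0.01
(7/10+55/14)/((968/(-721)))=-8343/2420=-3.45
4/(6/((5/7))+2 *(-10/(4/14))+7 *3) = -20/203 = -0.10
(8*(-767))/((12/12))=-6136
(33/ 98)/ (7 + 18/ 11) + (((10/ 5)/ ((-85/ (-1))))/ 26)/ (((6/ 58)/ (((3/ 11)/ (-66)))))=2909395/ 74687613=0.04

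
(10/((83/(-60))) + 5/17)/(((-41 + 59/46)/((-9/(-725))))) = 90022/41532785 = 0.00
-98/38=-49/19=-2.58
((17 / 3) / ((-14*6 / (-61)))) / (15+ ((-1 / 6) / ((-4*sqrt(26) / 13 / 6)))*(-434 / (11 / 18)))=-353617*sqrt(26) / 198121068 - 627385 / 2080271214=-0.01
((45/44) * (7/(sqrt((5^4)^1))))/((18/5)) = 7/88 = 0.08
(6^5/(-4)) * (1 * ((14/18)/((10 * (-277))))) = 0.55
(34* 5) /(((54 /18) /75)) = 4250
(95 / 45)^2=361 / 81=4.46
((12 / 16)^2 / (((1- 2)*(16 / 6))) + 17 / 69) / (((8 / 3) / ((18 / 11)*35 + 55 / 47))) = 9457295 / 12176384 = 0.78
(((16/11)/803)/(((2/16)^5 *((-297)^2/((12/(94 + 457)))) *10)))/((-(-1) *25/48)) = 16777216/5962662547875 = 0.00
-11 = -11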